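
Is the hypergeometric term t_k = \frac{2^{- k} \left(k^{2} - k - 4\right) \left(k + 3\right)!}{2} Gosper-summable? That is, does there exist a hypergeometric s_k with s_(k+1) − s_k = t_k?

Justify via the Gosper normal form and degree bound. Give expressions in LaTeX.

Yes. s_k = 2^{- k} \left(k - 4\right) \left(k + 3\right)!.

r(k) = (k**3 + 5*k**2 - 16)/(2*(k**2 - k - 4)) after simplifying.
Gosper form: A/B · C(k+1)/C(k) with A=k/2 + 2, B=1, C=k**2 - k - 4.
Set up (k/2 + 2)·f(k+1) − (1)·f(k) − (k**2 - k - 4) = 0.
Bound: deg f ≤ 1.
Match coefficients ⇒ f(k) = 2*(k - 4).
Get s_k = R·t_k = (k - 4)*factorial(k + 3)/2**k with R(k) = B(k−1)f(k)/C(k) = 2*(k - 4)/(k**2 - k - 4).
Check: Δs_k = (k**2 - k - 4)*factorial(k + 3)/(2*2**k). ✓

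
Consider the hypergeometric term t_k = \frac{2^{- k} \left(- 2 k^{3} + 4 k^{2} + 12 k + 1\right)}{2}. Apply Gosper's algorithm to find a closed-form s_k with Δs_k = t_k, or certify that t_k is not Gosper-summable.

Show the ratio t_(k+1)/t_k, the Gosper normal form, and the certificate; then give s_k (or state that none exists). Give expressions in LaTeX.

s_k = 2^{- k} \left(2 k^{3} + 2 k^{2} - 2 k + 1\right)

t_(k+1)/t_k = (k**3 + k**2 - 7*k - 15/2)/(2*k**3 - 4*k**2 - 12*k - 1).
A = 1/2, B = 1, C = k**3 - 2*k**2 - 6*k - 1/2.
Set up (1/2)·f(k+1) − (1)·f(k) − (k**3 - 2*k**2 - 6*k - 1/2) = 0.
deg f ≤ 3 (via 0,0,3).
Solve for f: f(k) = -2*k**3 - 2*k**2 + 2*k - 1 (degree 3 ≤ 3).
Then R = B(k−1)f/C = -2*(2*k**3 + 2*k**2 - 2*k + 1)/(2*k**3 - 4*k**2 - 12*k - 1), so s_k = R(k)·t_k = (2*k**3 + 2*k**2 - 2*k + 1)/2**k.
s_(k+1) − s_k = (-2*k**3 + 4*k**2 + 12*k + 1)/(2*2**k) = t_k.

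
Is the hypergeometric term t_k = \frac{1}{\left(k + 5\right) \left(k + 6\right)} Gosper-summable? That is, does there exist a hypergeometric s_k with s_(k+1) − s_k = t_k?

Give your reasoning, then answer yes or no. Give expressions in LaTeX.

r(k) = (k + 5)/(k + 7) after simplifying.
A = k + 5, B = k + 7, C = 1.
Need (k + 5)·f(k+1) − (k + 6)·f(k) = 1.
From deg A=1, deg B=1, deg C=0: d=1.
Solving with deg f ≤ 1: f(k) = k/5.
Then R = B(k−1)f/C = k*(k + 6)/5, so s_k = R(k)·t_k = k/(5*(k + 5)).
Verify: 1/(k**2 + 11*k + 30) matches t_k.

Yes. s_k = \frac{k}{5 \left(k + 5\right)}.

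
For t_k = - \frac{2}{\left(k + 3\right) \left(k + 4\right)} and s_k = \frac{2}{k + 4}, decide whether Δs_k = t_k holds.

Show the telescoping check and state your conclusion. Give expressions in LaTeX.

s_(k+1) = 2/(k + 5)
s_(k+1) − s_k = -2/((k + 4)*(k + 5))
(s_(k+1) − s_k) − t_k = 4/(k**3 + 12*k**2 + 47*k + 60)

Invalid: residual \frac{4}{k^{3} + 12 k^{2} + 47 k + 60} ≠ 0.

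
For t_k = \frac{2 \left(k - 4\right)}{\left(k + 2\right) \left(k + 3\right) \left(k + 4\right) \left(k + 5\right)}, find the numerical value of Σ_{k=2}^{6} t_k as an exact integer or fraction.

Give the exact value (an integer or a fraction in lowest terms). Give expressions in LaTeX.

The ratio is (k - 3)*(k + 2)/((k - 4)*(k + 6)).
Gosper form: A/B · C(k+1)/C(k) with A=k + 2, B=k + 6, C=k - 4.
Key eq: (k + 2)·f(k+1) = (k + 5)·f(k) + (k - 4).
deg f ≤ 3 (via 1,1,1).
Solve for f: f(k) = -k*(k**2 + 9*k + 38)/24 (degree 3 ≤ 3).
Certificate R = B(k−1)f/C = -k*(k + 5)*(k**2 + 9*k + 38)/(24*(k - 4)) gives s_k = k*(-k**2 - 9*k - 38)/(12*(k + 2)*(k + 3)*(k + 4)).
s_(k+1) − s_k = 2*(k - 4)/(k**4 + 14*k**3 + 71*k**2 + 154*k + 120) = t_k.
Σ_(k=2)^(6) t_k = s_(7) − s_(2) = -35/396 − (-1/12) = -1/198.

Σ = -1/198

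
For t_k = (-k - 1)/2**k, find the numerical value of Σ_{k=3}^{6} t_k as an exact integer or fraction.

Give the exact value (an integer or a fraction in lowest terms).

t_(k+1)/t_k = (k + 2)/(2*(k + 1)).
So A=1/2 and B=1, with C=k + 1.
Key eq: (1/2)·f(k+1) = (1)·f(k) + (k + 1).
From deg A=0, deg B=0, deg C=1: d=1.
Solve for f: f(k) = -2*(k + 2) (degree 1 ≤ 1).
Certificate R = B(k−1)f/C = -2*(k + 2)/(k + 1) gives s_k = 2**(1 - k)*(k + 2).
Check: Δs_k = (-k - 1)/2**k. ✓
Telescoping: Σ = s_(7) − s_(3) = 9/64 − (5/4) = -71/64.

Σ = -71/64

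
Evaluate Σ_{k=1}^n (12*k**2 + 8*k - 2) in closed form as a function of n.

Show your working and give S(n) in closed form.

S(n) = 2*n*(2*n**2 + 5*n + 2)

r(k) = (6*k**2 + 16*k + 9)/(6*k**2 + 4*k - 1) after simplifying.
Normal form (A,B,C) = (1, 1, k**2 + 2*k/3 - 1/6).
f must satisfy (1)·f(k+1) − (1)·f(k) = k**2 + 2*k/3 - 1/6.
deg f ≤ 3 (via 0,0,2).
Match coefficients ⇒ f(k) = k*(2*k**2 - k - 2)/6.
Then R = B(k−1)f/C = k*(2*k**2 - k - 2)/(6*k**2 + 4*k - 1), so s_k = R(k)·t_k = 2*k*(2*k**2 - k - 2).
s_(k+1) − s_k = 12*k**2 + 8*k - 2 = t_k.
Σ_(k=1)^n t_k = s_(n+1) − s_(1) = (4*n**3 + 10*n**2 + 4*n - 2) − (-2), i.e. 2*n*(2*n**2 + 5*n + 2).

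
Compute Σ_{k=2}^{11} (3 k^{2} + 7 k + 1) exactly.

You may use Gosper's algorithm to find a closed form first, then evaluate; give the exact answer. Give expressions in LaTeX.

r(k) = (3*k**2 + 13*k + 11)/(3*k**2 + 7*k + 1) after simplifying.
A = 1, B = 1, C = k**2 + 7*k/3 + 1/3.
Set up (1)·f(k+1) − (1)·f(k) − (k**2 + 7*k/3 + 1/3) = 0.
Bound: deg f ≤ 3.
A polynomial solution: f(k) = k*(k**2 + 2*k - 2)/3.
Get s_k = R·t_k = k*(k**2 + 2*k - 2) with R(k) = B(k−1)f(k)/C(k) = k*(k**2 + 2*k - 2)/(3*k**2 + 7*k + 1).
Check: Δs_k = 3*k**2 + 7*k + 1. ✓
Telescoping: Σ = s_(12) − s_(2) = 1992 − (12) = 1980.

Σ = 1980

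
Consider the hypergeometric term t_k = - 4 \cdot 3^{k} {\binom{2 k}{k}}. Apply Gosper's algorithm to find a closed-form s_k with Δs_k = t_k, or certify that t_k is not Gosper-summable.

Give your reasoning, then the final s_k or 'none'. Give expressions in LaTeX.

none (Gosper's algorithm certifies no s_k)

The ratio is 6*(2*k + 1)/(k + 1).
Normal form (A,B,C) = (12*k + 6, k + 1, 1).
Key eq: (12*k + 6)·f(k+1) = (k)·f(k) + (1).
Degrees (1,1,0) ⇒ d ≤ -1.
Bound -1 < 0, so the key equation has no polynomial solution.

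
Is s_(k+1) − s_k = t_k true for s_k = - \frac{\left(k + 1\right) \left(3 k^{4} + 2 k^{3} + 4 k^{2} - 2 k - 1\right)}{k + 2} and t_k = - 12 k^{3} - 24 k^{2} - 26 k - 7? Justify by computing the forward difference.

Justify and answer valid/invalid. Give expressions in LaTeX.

s_(k+1) = (-3*k**5 - 20*k**4 - 56*k**3 - 80*k**2 - 54*k - 12)/(k + 3)
s_(k+1) − s_k = (-12*k**5 - 75*k**4 - 172*k**3 - 211*k**2 - 130*k - 27)/(k**2 + 5*k + 6)
(s_(k+1) − s_k) − t_k = (9*k**4 + 46*k**3 + 70*k**2 + 61*k + 15)/(k**2 + 5*k + 6)

Invalid: residual \frac{9 k^{4} + 46 k^{3} + 70 k^{2} + 61 k + 15}{k^{2} + 5 k + 6} ≠ 0.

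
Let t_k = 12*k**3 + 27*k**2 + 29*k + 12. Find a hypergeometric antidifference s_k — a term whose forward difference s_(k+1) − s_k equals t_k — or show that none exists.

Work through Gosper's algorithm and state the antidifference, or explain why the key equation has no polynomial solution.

Ratio r(k) = (12*k**3 + 63*k**2 + 119*k + 80)/(12*k**3 + 27*k**2 + 29*k + 12).
So A=1 and B=1, with C=k**3 + 9*k**2/4 + 29*k/12 + 1.
f must satisfy (1)·f(k+1) − (1)·f(k) = k**3 + 9*k**2/4 + 29*k/12 + 1.
Bound: deg f ≤ 4.
A polynomial solution: f(k) = k*(3*k**3 + 3*k**2 + 4*k + 2)/12.
Then R = B(k−1)f/C = k*(3*k**3 + 3*k**2 + 4*k + 2)/(12*k**3 + 27*k**2 + 29*k + 12), so s_k = R(k)·t_k = k*(3*k**3 + 3*k**2 + 4*k + 2).
Verify: 12*k**3 + 27*k**2 + 29*k + 12 matches t_k.

s_k = k*(3*k**3 + 3*k**2 + 4*k + 2)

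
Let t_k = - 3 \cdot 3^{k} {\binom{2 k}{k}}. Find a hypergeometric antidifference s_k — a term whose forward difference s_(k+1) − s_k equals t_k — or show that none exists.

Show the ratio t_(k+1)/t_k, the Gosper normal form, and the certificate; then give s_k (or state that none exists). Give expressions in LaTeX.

none (Gosper's algorithm certifies no s_k)

t_(k+1)/t_k = 6*(2*k + 1)/(k + 1).
Gosper form: A/B · C(k+1)/C(k) with A=12*k + 6, B=k + 1, C=1.
f must satisfy (12*k + 6)·f(k+1) − (k)·f(k) = 1.
d = -1 from the (1,1,0) case.
d = -1 < 0 ⇒ no nonzero polynomial f; not summable.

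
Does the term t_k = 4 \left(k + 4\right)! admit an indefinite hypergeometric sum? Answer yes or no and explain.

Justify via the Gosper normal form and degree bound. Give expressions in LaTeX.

No — key equation has no polynomial f.

Compute t_(k+1)/t_k: get k + 5.
Normal form (A,B,C) = (k + 5, 1, 1).
Solve (k + 5)·f(k+1) − (1)·f(k) = 1.
Degrees (1,0,0) ⇒ d ≤ -1.
deg f ≤ -1 is impossible — no certificate.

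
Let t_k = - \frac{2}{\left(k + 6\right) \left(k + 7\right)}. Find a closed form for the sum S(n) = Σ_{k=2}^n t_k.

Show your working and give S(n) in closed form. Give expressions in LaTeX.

S(n) = \frac{1 - n}{4 \left(n + 7\right)}

Step 1: r(k) = (k + 6)/(k + 8).
Take A(k)=k + 6, B(k)=k + 8, C(k)=1.
Need (k + 6)·f(k+1) − (k + 7)·f(k) = 1.
deg f ≤ 1 (via 1,1,0).
A polynomial solution: f(k) = k/6.
Certificate R = B(k−1)f/C = k*(k + 7)/6 gives s_k = -k/(3*k + 18).
s_(k+1) − s_k = -2/(k**2 + 13*k + 42) = t_k.
Σ_(k=2)^n t_k = s_(n+1) − s_(2) = ((-n - 1)/(3*(n + 7))) − (-1/12), i.e. (1 - n)/(4*(n + 7)).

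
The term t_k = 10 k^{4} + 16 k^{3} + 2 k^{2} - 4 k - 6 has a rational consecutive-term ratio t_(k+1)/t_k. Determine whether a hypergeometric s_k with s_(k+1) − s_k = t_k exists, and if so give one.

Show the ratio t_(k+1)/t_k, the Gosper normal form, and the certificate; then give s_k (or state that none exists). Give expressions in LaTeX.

Compute t_(k+1)/t_k: get (5*k**4 + 28*k**3 + 55*k**2 + 44*k + 9)/(5*k**4 + 8*k**3 + k**2 - 2*k - 3).
A = 1, B = 1, C = k**4 + 8*k**3/5 + k**2/5 - 2*k/5 - 3/5.
Solve (1)·f(k+1) − (1)·f(k) = k**4 + 8*k**3/5 + k**2/5 - 2*k/5 - 3/5.
deg f ≤ 5 (via 0,0,4).
A polynomial solution: f(k) = k*(2*k**4 - k**3 - 4*k**2 + k - 4)/10.
R(k) = B(k−1)·f(k)/C(k) = k*(2*k**4 - k**3 - 4*k**2 + k - 4)/(2*(5*k**4 + 8*k**3 + k**2 - 2*k - 3)); s_k = R·t_k = k*(2*k**4 - k**3 - 4*k**2 + k - 4).
s_(k+1) − s_k = 10*k**4 + 16*k**3 + 2*k**2 - 4*k - 6 = t_k.

s_k = k \left(2 k^{4} - k^{3} - 4 k^{2} + k - 4\right)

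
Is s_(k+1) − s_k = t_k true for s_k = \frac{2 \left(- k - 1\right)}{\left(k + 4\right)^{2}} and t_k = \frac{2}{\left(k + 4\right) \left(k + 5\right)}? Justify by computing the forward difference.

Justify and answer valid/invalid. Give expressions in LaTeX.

Invalid: residual \frac{6 \left(- 2 k - 9\right)}{k^{4} + 18 k^{3} + 121 k^{2} + 360 k + 400} ≠ 0.

s_(k+1) = 2*(-k - 2)/(k + 5)**2
s_(k+1) − s_k = 2*(k**2 + 3*k - 7)/(k**4 + 18*k**3 + 121*k**2 + 360*k + 400)
(s_(k+1) − s_k) − t_k = 6*(-2*k - 9)/(k**4 + 18*k**3 + 121*k**2 + 360*k + 400)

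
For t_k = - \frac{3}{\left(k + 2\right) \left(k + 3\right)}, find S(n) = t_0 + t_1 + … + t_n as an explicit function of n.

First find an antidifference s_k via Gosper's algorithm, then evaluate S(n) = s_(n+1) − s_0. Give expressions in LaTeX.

Step 1: r(k) = (k + 2)/(k + 4).
A = k + 2, B = k + 4, C = 1.
f must satisfy (k + 2)·f(k+1) − (k + 3)·f(k) = 1.
d = 1 from the (1,1,0) case.
A polynomial solution: f(k) = k/2.
R(k) = B(k−1)·f(k)/C(k) = k*(k + 3)/2; s_k = R·t_k = -3*k/(2*k + 4).
Check: Δs_k = -3/(k**2 + 5*k + 6). ✓
s_(n+1) = 3*(-n - 1)/(2*(n + 3)) and s_(0) = 0, so S(n) = 3*(-n - 1)/(2*(n + 3)).

S(n) = \frac{3 \left(- n - 1\right)}{2 \left(n + 3\right)}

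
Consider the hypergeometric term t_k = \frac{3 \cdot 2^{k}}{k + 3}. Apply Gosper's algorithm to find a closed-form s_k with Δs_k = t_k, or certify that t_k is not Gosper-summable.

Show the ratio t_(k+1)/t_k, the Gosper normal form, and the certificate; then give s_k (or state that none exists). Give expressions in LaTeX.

t_(k+1)/t_k = 2*(k + 3)/(k + 4).
A = 2*k + 6, B = k + 4, C = 1.
Key eq: (2*k + 6)·f(k+1) = (k + 3)·f(k) + (1).
Degrees (1,1,0) ⇒ d ≤ -1.
deg f ≤ -1 is impossible — no certificate.

no hypergeometric antidifference exists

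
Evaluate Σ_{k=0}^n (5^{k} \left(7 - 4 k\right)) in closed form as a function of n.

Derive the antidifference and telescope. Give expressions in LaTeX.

S(n) = - 5 \cdot 5^{n} n + 10 \cdot 5^{n} - 3

Ratio r(k) = 5*(4*k - 3)/(4*k - 7).
A = 5, B = 1, C = k - 7/4.
Need (5)·f(k+1) − (1)·f(k) = k - 7/4.
Degrees (0,0,1) ⇒ d ≤ 1.
Match coefficients ⇒ f(k) = (k - 3)/4.
So s_k = (B(k−1)f/C)·t_k = ((k - 3)/(4*k - 7))·t_k = 5**k*(3 - k).
Δs = 5**k*(7 - 4*k), as required.
s_(n+1) = 5**(n + 1)*(2 - n) and s_(0) = 3, so S(n) = -5*5**n*n + 10*5**n - 3.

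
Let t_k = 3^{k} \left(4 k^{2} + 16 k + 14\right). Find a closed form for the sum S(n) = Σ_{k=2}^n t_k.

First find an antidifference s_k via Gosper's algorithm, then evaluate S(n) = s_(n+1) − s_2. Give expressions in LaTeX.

Ratio r(k) = 3*(2*k**2 + 12*k + 17)/(2*k**2 + 8*k + 7).
Take A(k)=3, B(k)=1, C(k)=k**2 + 4*k + 7/2.
Solve (3)·f(k+1) − (1)·f(k) = k**2 + 4*k + 7/2.
Degrees (0,0,2) ⇒ d ≤ 2.
Solving with deg f ≤ 2: f(k) = (2*k**2 + 2*k + 1)/4.
Get s_k = R·t_k = 3**k*(2*k**2 + 2*k + 1) with R(k) = B(k−1)f(k)/C(k) = (2*k**2 + 2*k + 1)/(2*(2*k**2 + 8*k + 7)).
Check: Δs_k = 3**k*(4*k**2 + 16*k + 14). ✓
Σ_(k=2)^n t_k = s_(n+1) − s_(2) = (3**(n + 1)*(2*n**2 + 6*n + 5)) − (117), i.e. 6*3**n*n**2 + 18*3**n*n + 15*3**n - 117.

S(n) = 6 \cdot 3^{n} n^{2} + 18 \cdot 3^{n} n + 15 \cdot 3^{n} - 117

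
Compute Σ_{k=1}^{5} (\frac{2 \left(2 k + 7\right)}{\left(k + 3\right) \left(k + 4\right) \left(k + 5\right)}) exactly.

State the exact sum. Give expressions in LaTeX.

Σ = 79/180

t_(k+1)/t_k = (k + 3)*(2*k + 9)/((k + 6)*(2*k + 7)).
Normal form (A,B,C) = (k + 3, k + 6, k + 7/2).
Key eq: (k + 3)·f(k+1) = (k + 5)·f(k) + (k + 7/2).
Degrees (1,1,1) ⇒ d ≤ 2.
Match coefficients ⇒ f(k) = k*(13*k + 43)/48.
Certificate R = B(k−1)f/C = k*(k + 5)*(13*k + 43)/(24*(2*k + 7)) gives s_k = k*(13*k + 43)/(12*(k + 3)*(k + 4)).
Check: Δs_k = 2*(2*k + 7)/(k**3 + 12*k**2 + 47*k + 60). ✓
Telescoping: Σ = s_(6) − s_(1) = 121/180 − (7/30) = 79/180.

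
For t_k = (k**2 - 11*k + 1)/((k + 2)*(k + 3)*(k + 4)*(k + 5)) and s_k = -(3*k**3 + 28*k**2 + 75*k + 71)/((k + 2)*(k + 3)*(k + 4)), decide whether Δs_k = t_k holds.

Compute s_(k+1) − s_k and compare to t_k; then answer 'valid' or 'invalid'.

s_(k+1) = (-75*k - 3*(k + 1)**3 - 28*(k + 1)**2 - 146)/((k + 3)*(k + 4)*(k + 5))
s_(k+1) − s_k = (k**2 - 11*k + 1)/(k**4 + 14*k**3 + 71*k**2 + 154*k + 120)
(s_(k+1) − s_k) − t_k = 0

Valid — Δs_k = t_k.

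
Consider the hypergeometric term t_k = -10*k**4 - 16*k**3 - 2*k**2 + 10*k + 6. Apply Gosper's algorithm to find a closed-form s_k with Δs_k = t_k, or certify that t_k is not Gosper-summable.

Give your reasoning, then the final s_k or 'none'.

r(k) = (5*k**4 + 28*k**3 + 55*k**2 + 41*k + 6)/(5*k**4 + 8*k**3 + k**2 - 5*k - 3) after simplifying.
Take A(k)=1, B(k)=1, C(k)=k**4 + 8*k**3/5 + k**2/5 - k - 3/5.
Key eq: (1)·f(k+1) = (1)·f(k) + (k**4 + 8*k**3/5 + k**2/5 - k - 3/5).
Degrees (0,0,4) ⇒ d ≤ 5.
Match coefficients ⇒ f(k) = k*(k + 1)*(2*k**3 - 3*k**2 - k - 1)/10.
So s_k = (B(k−1)f/C)·t_k = (k*(2*k**3 - 3*k**2 - k - 1)/(2*(5*k**3 + 3*k**2 - 2*k - 3)))·t_k = k*(-2*k**4 + k**3 + 4*k**2 + 2*k + 1).
Δs = -10*k**4 - 16*k**3 - 2*k**2 + 10*k + 6, as required.

s_k = k*(-2*k**4 + k**3 + 4*k**2 + 2*k + 1)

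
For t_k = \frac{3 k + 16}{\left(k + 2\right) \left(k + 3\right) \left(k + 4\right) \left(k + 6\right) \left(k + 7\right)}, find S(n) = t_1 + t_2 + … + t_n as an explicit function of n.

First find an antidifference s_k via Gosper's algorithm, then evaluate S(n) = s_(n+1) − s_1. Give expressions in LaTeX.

Compute t_(k+1)/t_k: get (k + 2)*(k + 6)*(3*k + 19)/((k + 5)*(k + 8)*(3*k + 16)).
Take A(k)=k + 2, B(k)=k + 8, C(k)=k**2 + 31*k/3 + 80/3.
Key eq: (k + 2)·f(k+1) = (k + 7)·f(k) + (k**2 + 31*k/3 + 80/3).
deg f ≤ 5 (via 1,1,2).
Coefficient equations give f(k) = k*(k + 4)*(k + 5)*(k**2 + 11*k + 36)/108.
Then R = B(k−1)f/C = k*(k + 4)*(k + 7)*(k**2 + 11*k + 36)/(36*(3*k + 16)), so s_k = R(k)·t_k = k*(k**2 + 11*k + 36)/(36*(k**3 + 11*k**2 + 36*k + 36)).
Check: Δs_k = (3*k + 16)/(k**5 + 22*k**4 + 185*k**3 + 740*k**2 + 1404*k + 1008). ✓
s_(n+1) = (n**3 + 14*n**2 + 61*n + 48)/(36*(n**3 + 14*n**2 + 61*n + 84)) and s_(1) = 1/63, so S(n) = n*(n**2 + 14*n + 61)/(84*(n**3 + 14*n**2 + 61*n + 84)).

S(n) = \frac{n \left(n^{2} + 14 n + 61\right)}{84 \left(n^{3} + 14 n^{2} + 61 n + 84\right)}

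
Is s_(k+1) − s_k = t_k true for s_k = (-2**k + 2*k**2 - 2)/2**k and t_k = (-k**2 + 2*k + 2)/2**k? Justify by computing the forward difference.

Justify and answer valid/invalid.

Valid: the claim telescopes to t_k.

s_(k+1) = (-2**k + (k + 1)**2 - 1)/2**k
s_(k+1) − s_k = (-k**2 + 2*k + 2)/2**k
(s_(k+1) − s_k) − t_k = 0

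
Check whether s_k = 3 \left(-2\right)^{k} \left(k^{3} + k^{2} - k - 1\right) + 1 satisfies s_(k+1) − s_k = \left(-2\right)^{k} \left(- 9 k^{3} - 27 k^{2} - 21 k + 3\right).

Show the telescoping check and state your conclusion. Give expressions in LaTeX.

Valid: the claim telescopes to t_k.

s_(k+1) = 6*(-2)**k*(k - (k + 1)**3 - (k + 1)**2 + 2) + 1
s_(k+1) − s_k = (-2)**k*(-9*k**3 - 27*k**2 - 21*k + 3)
(s_(k+1) − s_k) − t_k = 0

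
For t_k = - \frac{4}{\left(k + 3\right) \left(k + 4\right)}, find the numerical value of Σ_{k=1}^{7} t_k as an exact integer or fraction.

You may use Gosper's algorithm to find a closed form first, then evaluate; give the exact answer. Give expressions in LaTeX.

Σ = -7/11

Ratio r(k) = (k + 3)/(k + 5).
Normal form (A,B,C) = (k + 3, k + 5, 1).
Solve (k + 3)·f(k+1) − (k + 4)·f(k) = 1.
deg f ≤ 1 (via 1,1,0).
Solve for f: f(k) = k/3 (degree 1 ≤ 1).
Then R = B(k−1)f/C = k*(k + 4)/3, so s_k = R(k)·t_k = -4*k/(3*k + 9).
s_(k+1) − s_k = -4/(k**2 + 7*k + 12) = t_k.
Sum = s_(8) − s_(1); s_(8) = -32/33, s_(1) = -1/3 ⇒ -7/11.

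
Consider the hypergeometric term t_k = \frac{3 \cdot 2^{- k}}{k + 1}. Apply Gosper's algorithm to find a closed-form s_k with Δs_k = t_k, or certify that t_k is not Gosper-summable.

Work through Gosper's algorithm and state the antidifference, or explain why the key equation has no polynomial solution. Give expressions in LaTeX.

none — t_k is not Gosper-summable

Step 1: r(k) = (k + 1)/(2*(k + 2)).
A = k/2 + 1/2, B = k + 2, C = 1.
Key eq: (k/2 + 1/2)·f(k+1) = (k + 1)·f(k) + (1).
Bound: deg f ≤ -1.
Negative degree bound (-1): no f exists, t_k not Gosper-summable.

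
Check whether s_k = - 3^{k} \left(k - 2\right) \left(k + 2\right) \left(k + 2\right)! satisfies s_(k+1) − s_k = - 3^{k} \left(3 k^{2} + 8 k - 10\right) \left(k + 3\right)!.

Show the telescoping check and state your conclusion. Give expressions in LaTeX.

Invalid: residual 3^{k} \left(3 k^{2} + 5 k - 7\right) \left(k + 2\right)! ≠ 0.

s_(k+1) = -3**(k + 1)*(k - 1)*(k + 3)*factorial(k + 3)
s_(k+1) − s_k = -3**k*(3*k**3 + 14*k**2 + 9*k - 23)*factorial(k + 2)
(s_(k+1) − s_k) − t_k = 3**k*(3*k**2 + 5*k - 7)*factorial(k + 2)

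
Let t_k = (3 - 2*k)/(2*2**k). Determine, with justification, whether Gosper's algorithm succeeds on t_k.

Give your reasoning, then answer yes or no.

Yes. s_k = (2*k - 1)/2**k.

Ratio r(k) = (2*k - 1)/(2*(2*k - 3)).
A = 1/2, B = 1, C = k - 3/2.
Solve (1/2)·f(k+1) − (1)·f(k) = k - 3/2.
Bound: deg f ≤ 1.
Match coefficients ⇒ f(k) = 1 - 2*k.
Certificate R = B(k−1)f/C = -2*(2*k - 1)/(2*k - 3) gives s_k = (2*k - 1)/2**k.
Check: Δs_k = (3 - 2*k)/(2*2**k). ✓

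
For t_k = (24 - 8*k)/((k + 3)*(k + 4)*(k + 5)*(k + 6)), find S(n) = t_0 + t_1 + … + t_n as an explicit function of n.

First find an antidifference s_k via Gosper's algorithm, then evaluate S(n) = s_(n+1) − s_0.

Step 1: r(k) = (k - 2)*(k + 3)/((k - 3)*(k + 7)).
A = k + 3, B = k + 7, C = k - 3.
Solve (k + 3)·f(k+1) − (k + 6)·f(k) = k - 3.
Bound: deg f ≤ 3.
Match coefficients ⇒ f(k) = -k*(k**2 + 12*k + 107)/120.
R(k) = B(k−1)·f(k)/C(k) = -k*(k + 6)*(k**2 + 12*k + 107)/(120*(k - 3)); s_k = R·t_k = k*(k**2 + 12*k + 107)/(15*(k + 3)*(k + 4)*(k + 5)).
Δs = 8*(3 - k)/(k**4 + 18*k**3 + 119*k**2 + 342*k + 360), as required.
Evaluate: s_(n+1) = (n**3 + 15*n**2 + 134*n + 120)/(15*(n**3 + 15*n**2 + 74*n + 120)); subtract s_(0) = 0 ⇒ S(n) = (n**3 + 15*n**2 + 134*n + 120)/(15*(n**3 + 15*n**2 + 74*n + 120)).

S(n) = (n**3 + 15*n**2 + 134*n + 120)/(15*(n**3 + 15*n**2 + 74*n + 120))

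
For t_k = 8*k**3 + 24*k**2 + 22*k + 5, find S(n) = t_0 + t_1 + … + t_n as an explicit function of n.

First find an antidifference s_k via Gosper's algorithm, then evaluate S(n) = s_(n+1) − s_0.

S(n) = 2*n**4 + 12*n**3 + 25*n**2 + 20*n + 5

Ratio r(k) = (8*k**3 + 48*k**2 + 94*k + 59)/(8*k**3 + 24*k**2 + 22*k + 5).
Gosper form: A/B · C(k+1)/C(k) with A=1, B=1, C=k**3 + 3*k**2 + 11*k/4 + 5/8.
Key eq: (1)·f(k+1) = (1)·f(k) + (k**3 + 3*k**2 + 11*k/4 + 5/8).
Degrees (0,0,3) ⇒ d ≤ 4.
Match coefficients ⇒ f(k) = k*(2*k**3 + 4*k**2 + k - 2)/8.
R(k) = B(k−1)·f(k)/C(k) = k*(2*k**3 + 4*k**2 + k - 2)/(8*k**3 + 24*k**2 + 22*k + 5); s_k = R·t_k = k*(2*k**3 + 4*k**2 + k - 2).
Δs = 8*k**3 + 24*k**2 + 22*k + 5, as required.
Evaluate: s_(n+1) = 2*n**4 + 12*n**3 + 25*n**2 + 20*n + 5; subtract s_(0) = 0 ⇒ S(n) = 2*n**4 + 12*n**3 + 25*n**2 + 20*n + 5.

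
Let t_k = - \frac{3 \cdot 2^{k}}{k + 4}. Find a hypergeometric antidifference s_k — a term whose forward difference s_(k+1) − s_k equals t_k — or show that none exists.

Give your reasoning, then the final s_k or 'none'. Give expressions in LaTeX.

no hypergeometric antidifference exists

The ratio is 2*(k + 4)/(k + 5).
So A=2*k + 8 and B=k + 5, with C=1.
f must satisfy (2*k + 8)·f(k+1) − (k + 4)·f(k) = 1.
Bound: deg f ≤ -1.
d = -1 < 0 ⇒ no nonzero polynomial f; not summable.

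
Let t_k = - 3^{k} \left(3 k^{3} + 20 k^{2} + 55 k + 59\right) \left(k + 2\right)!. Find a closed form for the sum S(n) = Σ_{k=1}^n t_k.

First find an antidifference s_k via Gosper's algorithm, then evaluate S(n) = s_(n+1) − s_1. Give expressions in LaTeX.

S(n) = - 3 \cdot 3^{n} n^{2} \left(n + 3\right)! - 12 \cdot 3^{n} n \left(n + 3\right)! - 21 \cdot 3^{n} \left(n + 3\right)! + 126

t_(k+1)/t_k = 3*(3*k**4 + 38*k**3 + 191*k**2 + 449*k + 411)/(3*k**3 + 20*k**2 + 55*k + 59).
A = 3*k + 9, B = 1, C = k**3 + 20*k**2/3 + 55*k/3 + 59/3.
f must satisfy (3*k + 9)·f(k+1) − (1)·f(k) = k**3 + 20*k**2/3 + 55*k/3 + 59/3.
Degrees (1,0,3) ⇒ d ≤ 2.
Coefficient equations give f(k) = (k**2 + 2*k + 4)/3.
Get s_k = R·t_k = -3**k*(k**2 + 2*k + 4)*factorial(k + 2) with R(k) = B(k−1)f(k)/C(k) = (k**2 + 2*k + 4)/(3*k**3 + 20*k**2 + 55*k + 59).
Verify: -3**k*(3*k**3 + 20*k**2 + 55*k + 59)*factorial(k + 2) matches t_k.
Σ_(k=1)^n t_k = s_(n+1) − s_(1) = (-3**(n + 1)*(n**2 + 4*n + 7)*factorial(n + 3)) − (-126), i.e. -3*3**n*n**2*factorial(n + 3) - 12*3**n*n*factorial(n + 3) - 21*3**n*factorial(n + 3) + 126.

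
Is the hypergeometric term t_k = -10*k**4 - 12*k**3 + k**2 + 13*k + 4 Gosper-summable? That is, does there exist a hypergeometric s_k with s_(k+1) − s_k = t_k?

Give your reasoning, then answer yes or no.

Step 1: r(k) = (10*k**4 + 52*k**3 + 95*k**2 + 61*k + 4)/(10*k**4 + 12*k**3 - k**2 - 13*k - 4).
Take A(k)=1, B(k)=1, C(k)=k**4 + 6*k**3/5 - k**2/10 - 13*k/10 - 2/5.
Need (1)·f(k+1) − (1)·f(k) = k**4 + 6*k**3/5 - k**2/10 - 13*k/10 - 2/5.
Bound: deg f ≤ 5.
Solving with deg f ≤ 5: f(k) = k*(k - 2)*(2*k**3 + 2*k**2 + k - 1)/10.
Get s_k = R·t_k = k*(-2*k**4 + 2*k**3 + 3*k**2 + 3*k - 2) with R(k) = B(k−1)f(k)/C(k) = k*(k - 2)*(2*k**3 + 2*k**2 + k - 1)/(10*k**4 + 12*k**3 - k**2 - 13*k - 4).
s_(k+1) − s_k = -10*k**4 - 12*k**3 + k**2 + 13*k + 4 = t_k.

Yes. s_k = k*(-2*k**4 + 2*k**3 + 3*k**2 + 3*k - 2).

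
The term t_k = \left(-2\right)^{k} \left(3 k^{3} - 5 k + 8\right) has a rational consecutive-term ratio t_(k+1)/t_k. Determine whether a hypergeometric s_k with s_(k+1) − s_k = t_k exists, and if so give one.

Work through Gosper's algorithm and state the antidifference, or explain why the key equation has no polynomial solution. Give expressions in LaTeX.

s_k = \left(-2\right)^{k} \left(- k^{3} + 2 k^{2} + k - 4\right)

t_(k+1)/t_k = 2*(5*k - 3*(k + 1)**3 - 3)/(3*k**3 - 5*k + 8).
So A=-2 and B=1, with C=k**3 - 5*k/3 + 8/3.
Set up (-2)·f(k+1) − (1)·f(k) − (k**3 - 5*k/3 + 8/3) = 0.
Bound: deg f ≤ 3.
Solve for f: f(k) = -(k**3 - 2*k**2 - k + 4)/3 (degree 3 ≤ 3).
R(k) = B(k−1)·f(k)/C(k) = -(k**3 - 2*k**2 - k + 4)/(3*k**3 - 5*k + 8); s_k = R·t_k = (-2)**k*(-k**3 + 2*k**2 + k - 4).
Verify: (-2)**k*(3*k**3 - 5*k + 8) matches t_k.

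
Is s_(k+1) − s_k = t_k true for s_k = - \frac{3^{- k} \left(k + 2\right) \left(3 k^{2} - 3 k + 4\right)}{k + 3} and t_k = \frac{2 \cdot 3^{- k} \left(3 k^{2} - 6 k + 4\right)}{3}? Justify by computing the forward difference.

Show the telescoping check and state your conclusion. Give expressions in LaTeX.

Invalid: residual \frac{3^{- k} \left(- 6 k^{3} - 15 k^{2} + 37 k - 36\right)}{3 \left(k^{2} + 7 k + 12\right)} ≠ 0.

s_(k+1) = -(k + 3)*(-3*k + 3*(k + 1)**2 + 1)/(3*3**k*(k + 4))
s_(k+1) − s_k = (6*k**4 + 24*k**3 - 19*k**2 - 51*k + 60)/(3*3**k*(k**2 + 7*k + 12))
(s_(k+1) − s_k) − t_k = (-6*k**3 - 15*k**2 + 37*k - 36)/(3*3**k*(k**2 + 7*k + 12))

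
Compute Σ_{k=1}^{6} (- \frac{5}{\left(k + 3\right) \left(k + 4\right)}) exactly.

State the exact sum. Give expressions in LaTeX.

Σ = -3/4

r(k) = (k + 3)/(k + 5) after simplifying.
Take A(k)=k + 3, B(k)=k + 5, C(k)=1.
Key eq: (k + 3)·f(k+1) = (k + 4)·f(k) + (1).
deg f ≤ 1 (via 1,1,0).
Solve for f: f(k) = k/3 (degree 1 ≤ 1).
Certificate R = B(k−1)f/C = k*(k + 4)/3 gives s_k = -5*k/(3*k + 9).
Δs = -5/(k**2 + 7*k + 12), as required.
Evaluate s at k=7 and k=1: -7/6 and -5/12; difference -3/4.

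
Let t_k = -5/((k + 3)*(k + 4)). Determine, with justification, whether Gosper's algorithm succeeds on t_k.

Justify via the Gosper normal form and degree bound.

Step 1: r(k) = (k + 3)/(k + 5).
Take A(k)=k + 3, B(k)=k + 5, C(k)=1.
Need (k + 3)·f(k+1) − (k + 4)·f(k) = 1.
From deg A=1, deg B=1, deg C=0: d=1.
A polynomial solution: f(k) = k/3.
So s_k = (B(k−1)f/C)·t_k = (k*(k + 4)/3)·t_k = -5*k/(3*k + 9).
s_(k+1) − s_k = -5/(k**2 + 7*k + 12) = t_k.

Yes. s_k = -5*k/(3*k + 9).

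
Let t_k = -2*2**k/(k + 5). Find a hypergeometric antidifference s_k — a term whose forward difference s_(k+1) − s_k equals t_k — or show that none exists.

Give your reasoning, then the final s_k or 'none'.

none (Gosper's algorithm certifies no s_k)

Step 1: r(k) = 2*(k + 5)/(k + 6).
A = 2*k + 10, B = k + 6, C = 1.
Need (2*k + 10)·f(k+1) − (k + 5)·f(k) = 1.
Degrees (1,1,0) ⇒ d ≤ -1.
Negative degree bound (-1): no f exists, t_k not Gosper-summable.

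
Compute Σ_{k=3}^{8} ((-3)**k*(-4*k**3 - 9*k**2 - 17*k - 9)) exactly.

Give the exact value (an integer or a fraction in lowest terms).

t_(k+1)/t_k = 3*(-4*k**3 - 21*k**2 - 47*k - 39)/(4*k**3 + 9*k**2 + 17*k + 9).
So A=-3 and B=1, with C=k**3 + 9*k**2/4 + 17*k/4 + 9/4.
Need (-3)·f(k+1) − (1)·f(k) = k**3 + 9*k**2/4 + 17*k/4 + 9/4.
From deg A=0, deg B=0, deg C=3: d=3.
Coefficient equations give f(k) = -k*(k**2 + 2)/4.
Then R = B(k−1)f/C = -k*(k**2 + 2)/(4*k**3 + 9*k**2 + 17*k + 9), so s_k = R(k)·t_k = (-3)**k*k*(k**2 + 2).
s_(k+1) − s_k = (-3)**k*(-4*k**3 - 9*k**2 - 17*k - 9) = t_k.
Telescoping: Σ = s_(9) − s_(3) = -14703201 − (-891) = -14702310.

Σ = -14702310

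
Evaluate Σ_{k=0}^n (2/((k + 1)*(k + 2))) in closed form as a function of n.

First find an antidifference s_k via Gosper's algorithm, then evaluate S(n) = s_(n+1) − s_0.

t_(k+1)/t_k = (k + 1)/(k + 3).
Gosper form: A/B · C(k+1)/C(k) with A=k + 1, B=k + 3, C=1.
Set up (k + 1)·f(k+1) − (k + 2)·f(k) − (1) = 0.
Degrees (1,1,0) ⇒ d ≤ 1.
Match coefficients ⇒ f(k) = k.
Certificate R = B(k−1)f/C = k*(k + 2) gives s_k = 2*k/(k + 1).
s_(k+1) − s_k = 2/(k**2 + 3*k + 2) = t_k.
Evaluate: s_(n+1) = 2*(n + 1)/(n + 2); subtract s_(0) = 0 ⇒ S(n) = 2*(n + 1)/(n + 2).

S(n) = 2*(n + 1)/(n + 2)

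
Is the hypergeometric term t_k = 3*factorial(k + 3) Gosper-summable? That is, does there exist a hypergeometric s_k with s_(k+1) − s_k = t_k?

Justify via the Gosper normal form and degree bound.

No — negative degree bound, so no certificate f.

Compute t_(k+1)/t_k: get k + 4.
A = k + 4, B = 1, C = 1.
Key eq: (k + 4)·f(k+1) = (1)·f(k) + (1).
d = -1 from the (1,0,0) case.
Bound -1 < 0, so the key equation has no polynomial solution.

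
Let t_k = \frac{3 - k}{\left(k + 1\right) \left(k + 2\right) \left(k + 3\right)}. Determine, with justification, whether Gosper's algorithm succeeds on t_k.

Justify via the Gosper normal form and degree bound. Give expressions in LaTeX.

Compute t_(k+1)/t_k: get (k - 2)*(k + 1)/((k - 3)*(k + 4)).
Take A(k)=k + 1, B(k)=k + 4, C(k)=k - 3.
f must satisfy (k + 1)·f(k+1) − (k + 3)·f(k) = k - 3.
d = 2 from the (1,1,1) case.
Solving with deg f ≤ 2: f(k) = -k*(k + 5)/2.
So s_k = (B(k−1)f/C)·t_k = (-k*(k + 3)*(k + 5)/(2*(k - 3)))·t_k = k*(k + 5)/(2*(k + 1)*(k + 2)).
s_(k+1) − s_k = (3 - k)/(k**3 + 6*k**2 + 11*k + 6) = t_k.

Yes. s_k = \frac{k \left(k + 5\right)}{2 \left(k + 1\right) \left(k + 2\right)}.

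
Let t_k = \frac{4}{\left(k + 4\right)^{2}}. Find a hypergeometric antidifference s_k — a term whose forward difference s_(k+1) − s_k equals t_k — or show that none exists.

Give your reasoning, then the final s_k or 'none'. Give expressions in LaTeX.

Step 1: r(k) = (k + 4)**2/(k + 5)**2.
A = k**2 + 8*k + 16, B = k**2 + 10*k + 25, C = 1.
Solve (k**2 + 8*k + 16)·f(k+1) − (k**2 + 8*k + 16)·f(k) = 1.
Degrees (2,2,0) ⇒ d ≤ 0.
Write f(k) = c0. Then LHS − RHS = -1, requiring -1 = 0: contradictory. No certificate.

not Gosper-summable; s_k does not exist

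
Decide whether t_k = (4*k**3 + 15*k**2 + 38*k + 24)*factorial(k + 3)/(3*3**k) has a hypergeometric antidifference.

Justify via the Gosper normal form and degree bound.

Yes. s_k = (4*k**2 + 3*k - 4)*factorial(k + 3)/3**k.

The ratio is (4*k**4 + 43*k**3 + 188*k**2 + 401*k + 324)/(3*(4*k**3 + 15*k**2 + 38*k + 24)).
Normal form (A,B,C) = (k/3 + 4/3, 1, k**3 + 15*k**2/4 + 19*k/2 + 6).
Need (k/3 + 4/3)·f(k+1) − (1)·f(k) = k**3 + 15*k**2/4 + 19*k/2 + 6.
d = 2 from the (1,0,3) case.
Match coefficients ⇒ f(k) = 3*(4*k**2 + 3*k - 4)/4.
Then R = B(k−1)f/C = 3*(4*k**2 + 3*k - 4)/(4*k**3 + 15*k**2 + 38*k + 24), so s_k = R(k)·t_k = (4*k**2 + 3*k - 4)*factorial(k + 3)/3**k.
Check: Δs_k = (4*k**3 + 15*k**2 + 38*k + 24)*factorial(k + 3)/(3*3**k). ✓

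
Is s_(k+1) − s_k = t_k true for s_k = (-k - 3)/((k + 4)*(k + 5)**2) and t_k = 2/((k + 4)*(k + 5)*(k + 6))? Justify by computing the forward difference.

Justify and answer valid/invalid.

s_(k+1) = (-k - 4)/((k + 5)*(k + 6)**2)
s_(k+1) − s_k = ((k + 3)*(k + 6)**2 - (k + 4)**2*(k + 5))/((k + 4)*(k + 5)**2*(k + 6)**2)
(s_(k+1) − s_k) − t_k = 2*(-3*k - 16)/(k**5 + 26*k**4 + 269*k**3 + 1384*k**2 + 3540*k + 3600)

Invalid: residual 2*(-3*k - 16)/(k**5 + 26*k**4 + 269*k**3 + 1384*k**2 + 3540*k + 3600) ≠ 0.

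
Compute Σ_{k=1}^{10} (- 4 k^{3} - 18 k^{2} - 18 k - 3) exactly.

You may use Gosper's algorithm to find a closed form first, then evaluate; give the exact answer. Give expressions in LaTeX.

Σ = -20050

t_(k+1)/t_k = (4*k**3 + 30*k**2 + 66*k + 43)/(4*k**3 + 18*k**2 + 18*k + 3).
Take A(k)=1, B(k)=1, C(k)=k**3 + 9*k**2/2 + 9*k/2 + 3/4.
f must satisfy (1)·f(k+1) − (1)·f(k) = k**3 + 9*k**2/2 + 9*k/2 + 3/4.
deg f ≤ 4 (via 0,0,3).
Solving with deg f ≤ 4: f(k) = k*(k**3 + 4*k**2 + k - 3)/4.
R(k) = B(k−1)·f(k)/C(k) = k*(k**3 + 4*k**2 + k - 3)/(4*k**3 + 18*k**2 + 18*k + 3); s_k = R·t_k = k*(-k**3 - 4*k**2 - k + 3).
s_(k+1) − s_k = -4*k**3 - 18*k**2 - 18*k - 3 = t_k.
Telescoping: Σ = s_(11) − s_(1) = -20053 − (-3) = -20050.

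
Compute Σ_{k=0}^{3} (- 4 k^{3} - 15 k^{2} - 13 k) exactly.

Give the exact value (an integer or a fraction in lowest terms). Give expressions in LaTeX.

Step 1: r(k) = (4*k**3 + 27*k**2 + 55*k + 32)/(k*(4*k**2 + 15*k + 13)).
So A=1 and B=1, with C=k**3 + 15*k**2/4 + 13*k/4.
Need (1)·f(k+1) − (1)·f(k) = k**3 + 15*k**2/4 + 13*k/4.
Bound: deg f ≤ 4.
Match coefficients ⇒ f(k) = k*(k - 1)*(k + 2)**2/4.
Then R = B(k−1)f/C = (k - 1)*(k + 2)**2/(4*k**2 + 15*k + 13), so s_k = R(k)·t_k = k*(-k**3 - 3*k**2 + 4).
Check: Δs_k = k*(-4*k**2 - 15*k - 13). ✓
Σ_(k=0)^(3) t_k = s_(4) − s_(0) = -432 − (0) = -432.

Σ = -432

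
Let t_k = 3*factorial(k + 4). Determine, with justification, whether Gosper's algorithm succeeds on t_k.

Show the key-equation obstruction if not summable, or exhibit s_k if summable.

No — key equation has no polynomial f.

Step 1: r(k) = k + 5.
Gosper form: A/B · C(k+1)/C(k) with A=k + 5, B=1, C=1.
f must satisfy (k + 5)·f(k+1) − (1)·f(k) = 1.
deg f ≤ -1 (via 1,0,0).
Bound -1 < 0, so the key equation has no polynomial solution.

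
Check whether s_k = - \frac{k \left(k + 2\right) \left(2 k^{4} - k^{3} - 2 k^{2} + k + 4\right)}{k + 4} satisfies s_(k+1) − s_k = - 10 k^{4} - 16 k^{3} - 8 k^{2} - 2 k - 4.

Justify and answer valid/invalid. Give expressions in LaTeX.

s_(k+1) = -(k + 1)*(k + 3)*(k + 2*(k + 1)**4 - (k + 1)**3 - 2*(k + 1)**2 + 5)/(k + 5)
s_(k+1) − s_k = 2*(-5*k**6 - 45*k**5 - 119*k**4 - 123*k**3 - 58*k**2 - 30*k - 24)/(k**2 + 9*k + 20)
(s_(k+1) − s_k) − t_k = 2*(8*k**5 + 57*k**4 + 74*k**3 + 33*k**2 + 8*k + 16)/(k**2 + 9*k + 20)

Invalid: residual \frac{2 \left(8 k^{5} + 57 k^{4} + 74 k^{3} + 33 k^{2} + 8 k + 16\right)}{k^{2} + 9 k + 20} ≠ 0.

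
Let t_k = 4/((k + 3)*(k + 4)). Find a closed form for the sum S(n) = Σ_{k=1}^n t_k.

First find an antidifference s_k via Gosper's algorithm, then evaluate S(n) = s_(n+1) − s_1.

S(n) = n/(n + 4)

Compute t_(k+1)/t_k: get (k + 3)/(k + 5).
Normal form (A,B,C) = (k + 3, k + 5, 1).
Solve (k + 3)·f(k+1) − (k + 4)·f(k) = 1.
From deg A=1, deg B=1, deg C=0: d=1.
Solve for f: f(k) = k/3 (degree 1 ≤ 1).
So s_k = (B(k−1)f/C)·t_k = (k*(k + 4)/3)·t_k = 4*k/(3*(k + 3)).
Δs = 4/(k**2 + 7*k + 12), as required.
Evaluate: s_(n+1) = 4*(n + 1)/(3*(n + 4)); subtract s_(1) = 1/3 ⇒ S(n) = n/(n + 4).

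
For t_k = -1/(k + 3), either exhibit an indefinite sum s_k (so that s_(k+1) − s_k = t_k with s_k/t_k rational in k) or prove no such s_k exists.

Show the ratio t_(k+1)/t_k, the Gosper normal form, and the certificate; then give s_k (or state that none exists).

t_(k+1)/t_k = (k + 3)/(k + 4).
Factor: A=k + 3; B=k + 4; C=1.
Set up (k + 3)·f(k+1) − (k + 3)·f(k) − (1) = 0.
d = 0 from the (1,1,0) case.
f = c0 ⇒ A·f(k+1) − B(k−1)·f(k) − C = -1. The system {-1 = 0} is inconsistent; no antidifference.

not Gosper-summable; s_k does not exist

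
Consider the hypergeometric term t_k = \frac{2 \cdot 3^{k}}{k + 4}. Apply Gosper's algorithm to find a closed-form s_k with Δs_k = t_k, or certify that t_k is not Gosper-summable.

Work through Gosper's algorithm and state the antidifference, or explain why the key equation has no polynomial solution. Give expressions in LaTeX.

no hypergeometric antidifference exists

t_(k+1)/t_k = 3*(k + 4)/(k + 5).
Factor: A=3*k + 12; B=k + 5; C=1.
Need (3*k + 12)·f(k+1) − (k + 4)·f(k) = 1.
From deg A=1, deg B=1, deg C=0: d=-1.
deg f ≤ -1 is impossible — no certificate.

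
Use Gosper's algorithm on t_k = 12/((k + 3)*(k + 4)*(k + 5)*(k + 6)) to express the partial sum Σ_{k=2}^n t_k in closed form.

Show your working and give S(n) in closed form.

S(n) = 2*(n**3 + 15*n**2 + 74*n - 90)/(105*(n**3 + 15*n**2 + 74*n + 120))

t_(k+1)/t_k = (k + 3)/(k + 7).
Normal form (A,B,C) = (k + 3, k + 7, 1).
Solve (k + 3)·f(k+1) − (k + 6)·f(k) = 1.
deg f ≤ 3 (via 1,1,0).
Solving with deg f ≤ 3: f(k) = k*(k**2 + 12*k + 47)/180.
Then R = B(k−1)f/C = k*(k + 6)*(k**2 + 12*k + 47)/180, so s_k = R(k)·t_k = k*(k**2 + 12*k + 47)/(15*(k + 3)*(k + 4)*(k + 5)).
Verify: 12/(k**4 + 18*k**3 + 119*k**2 + 342*k + 360) matches t_k.
Σ_(k=2)^n t_k = s_(n+1) − s_(2) = ((n**3 + 15*n**2 + 74*n + 60)/(15*(n**3 + 15*n**2 + 74*n + 120))) − (1/21), i.e. 2*(n**3 + 15*n**2 + 74*n - 90)/(105*(n**3 + 15*n**2 + 74*n + 120)).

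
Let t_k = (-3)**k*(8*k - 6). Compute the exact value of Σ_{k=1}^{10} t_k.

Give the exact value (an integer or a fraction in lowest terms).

t_(k+1)/t_k = 3*(-4*k - 1)/(4*k - 3).
Gosper form: A/B · C(k+1)/C(k) with A=-3, B=1, C=k - 3/4.
Key eq: (-3)·f(k+1) = (1)·f(k) + (k - 3/4).
Degrees (0,0,1) ⇒ d ≤ 1.
A polynomial solution: f(k) = -(2*k - 3)/8.
R(k) = B(k−1)·f(k)/C(k) = -(2*k - 3)/(2*(4*k - 3)); s_k = R·t_k = (-3)**k*(3 - 2*k).
Δs = (-3)**k*(8*k - 6), as required.
Sum = s_(11) − s_(1); s_(11) = 3365793, s_(1) = -3 ⇒ 3365796.

Σ = 3365796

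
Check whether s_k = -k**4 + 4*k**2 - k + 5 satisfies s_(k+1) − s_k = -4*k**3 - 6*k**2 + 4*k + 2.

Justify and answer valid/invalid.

s_(k+1) = -k - (k + 1)**4 + 4*(k + 1)**2 + 4
s_(k+1) − s_k = -4*k**3 - 6*k**2 + 4*k + 2
(s_(k+1) − s_k) − t_k = 0

valid (s_(k+1) − s_k reduces to t_k)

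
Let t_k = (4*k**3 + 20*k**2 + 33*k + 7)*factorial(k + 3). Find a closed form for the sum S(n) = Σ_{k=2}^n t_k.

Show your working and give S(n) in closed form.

t_(k+1)/t_k = (4*k**4 + 48*k**3 + 213*k**2 + 404*k + 256)/(4*k**3 + 20*k**2 + 33*k + 7).
So A=k + 4 and B=1, with C=k**3 + 5*k**2 + 33*k/4 + 7/4.
Key eq: (k + 4)·f(k+1) = (1)·f(k) + (k**3 + 5*k**2 + 33*k/4 + 7/4).
Degrees (1,0,3) ⇒ d ≤ 2.
Solving with deg f ≤ 2: f(k) = (4*k**2 - 3)/4.
Then R = B(k−1)f/C = (4*k**2 - 3)/(4*k**3 + 20*k**2 + 33*k + 7), so s_k = R(k)·t_k = (4*k**2 - 3)*factorial(k + 3).
Verify: (4*k**3 + 20*k**2 + 33*k + 7)*factorial(k + 3) matches t_k.
Evaluate: s_(n+1) = (4*n**2 + 8*n + 1)*factorial(n + 4); subtract s_(2) = 1560 ⇒ S(n) = 4*n**2*factorial(n + 4) + 8*n*factorial(n + 4) + factorial(n + 4) - 1560.

S(n) = 4*n**2*factorial(n + 4) + 8*n*factorial(n + 4) + factorial(n + 4) - 1560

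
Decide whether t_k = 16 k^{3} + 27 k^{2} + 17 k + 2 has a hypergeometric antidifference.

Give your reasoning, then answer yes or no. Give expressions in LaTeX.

Yes. s_k = k \left(4 k^{3} + k^{2} - k - 2\right).

r(k) = (16*k**3 + 75*k**2 + 119*k + 62)/(16*k**3 + 27*k**2 + 17*k + 2) after simplifying.
So A=1 and B=1, with C=k**3 + 27*k**2/16 + 17*k/16 + 1/8.
Key eq: (1)·f(k+1) = (1)·f(k) + (k**3 + 27*k**2/16 + 17*k/16 + 1/8).
deg f ≤ 4 (via 0,0,3).
Match coefficients ⇒ f(k) = k*(4*k**3 + k**2 - k - 2)/16.
So s_k = (B(k−1)f/C)·t_k = (k*(4*k**3 + k**2 - k - 2)/(16*k**3 + 27*k**2 + 17*k + 2))·t_k = k*(4*k**3 + k**2 - k - 2).
s_(k+1) − s_k = 16*k**3 + 27*k**2 + 17*k + 2 = t_k.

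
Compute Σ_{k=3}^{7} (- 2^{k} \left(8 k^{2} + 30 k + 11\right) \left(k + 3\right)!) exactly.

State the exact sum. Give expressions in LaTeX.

Σ = -296342271360

Compute t_(k+1)/t_k: get 2*(8*k**3 + 78*k**2 + 233*k + 196)/(8*k**2 + 30*k + 11).
So A=2*k + 8 and B=1, with C=k**2 + 15*k/4 + 11/8.
Solve (2*k + 8)·f(k+1) − (1)·f(k) = k**2 + 15*k/4 + 11/8.
Bound: deg f ≤ 1.
A polynomial solution: f(k) = (4*k - 3)/8.
So s_k = (B(k−1)f/C)·t_k = ((4*k - 3)/(8*k**2 + 30*k + 11))·t_k = -2**k*(4*k - 3)*factorial(k + 3).
Check: Δs_k = -2**k*(8*k**2 + 30*k + 11)*factorial(k + 3). ✓
Telescoping: Σ = s_(8) − s_(3) = -296342323200 − (-51840) = -296342271360.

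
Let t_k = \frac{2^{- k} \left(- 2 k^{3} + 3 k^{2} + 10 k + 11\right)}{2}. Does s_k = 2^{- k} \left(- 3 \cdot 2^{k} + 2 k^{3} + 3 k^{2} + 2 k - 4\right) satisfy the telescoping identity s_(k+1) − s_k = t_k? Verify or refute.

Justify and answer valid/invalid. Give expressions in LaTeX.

valid (s_(k+1) − s_k reduces to t_k)

s_(k+1) = (-6*2**k + 2*k**3 + 9*k**2 + 14*k + 3)/(2*2**k)
s_(k+1) − s_k = (-2*k**3 + 3*k**2 + 10*k + 11)/(2*2**k)
(s_(k+1) − s_k) − t_k = 0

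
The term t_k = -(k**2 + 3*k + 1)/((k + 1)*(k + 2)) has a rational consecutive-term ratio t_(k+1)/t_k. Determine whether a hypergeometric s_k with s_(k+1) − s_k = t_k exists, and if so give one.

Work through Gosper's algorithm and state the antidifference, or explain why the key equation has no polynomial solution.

Step 1: r(k) = (k + 1)*(3*k + (k + 1)**2 + 4)/((k + 3)*(k**2 + 3*k + 1)).
Factor: A=k + 1; B=k + 3; C=k**2 + 3*k + 1.
Set up (k + 1)·f(k+1) − (k + 2)·f(k) − (k**2 + 3*k + 1) = 0.
d = 2 from the (1,1,2) case.
Match coefficients ⇒ f(k) = k**2.
Get s_k = R·t_k = -k**2/(k + 1) with R(k) = B(k−1)f(k)/C(k) = k**2*(k + 2)/(k**2 + 3*k + 1).
s_(k+1) − s_k = (k**2*(k + 2) - (k + 1)**3)/((k + 1)*(k + 2)) = t_k.

s_k = -k**2/(k + 1)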